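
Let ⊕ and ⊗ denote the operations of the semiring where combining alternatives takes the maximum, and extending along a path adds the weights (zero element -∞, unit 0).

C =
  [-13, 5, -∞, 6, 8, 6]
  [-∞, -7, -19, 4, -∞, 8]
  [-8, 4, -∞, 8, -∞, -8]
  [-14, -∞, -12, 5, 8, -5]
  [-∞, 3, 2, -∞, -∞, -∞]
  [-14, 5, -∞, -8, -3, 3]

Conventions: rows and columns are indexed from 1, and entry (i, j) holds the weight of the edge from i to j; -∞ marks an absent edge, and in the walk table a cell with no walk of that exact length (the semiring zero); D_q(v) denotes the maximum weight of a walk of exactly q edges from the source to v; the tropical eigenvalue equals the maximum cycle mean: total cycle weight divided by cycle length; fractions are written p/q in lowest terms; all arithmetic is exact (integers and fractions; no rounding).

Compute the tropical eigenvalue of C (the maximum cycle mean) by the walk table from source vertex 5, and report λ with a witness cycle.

q=0: [-∞, -∞, -∞, -∞, 0, -∞]
q=1: [-∞, 3, 2, -∞, -∞, -∞]
q=2: [-6, 6, -16, 10, -∞, 11]
q=3: [-3, 16, -2, 15, 18, 14]
q=4: [1, 21, 20, 20, 23, 24]
q=5: [12, 29, 25, 28, 28, 29]
q=6: [17, 34, 30, 33, 36, 37]
Optimal cycle mean attained by: cycle 2->6->2, total 8 + 5, length 2.
Answer: λ = 13/2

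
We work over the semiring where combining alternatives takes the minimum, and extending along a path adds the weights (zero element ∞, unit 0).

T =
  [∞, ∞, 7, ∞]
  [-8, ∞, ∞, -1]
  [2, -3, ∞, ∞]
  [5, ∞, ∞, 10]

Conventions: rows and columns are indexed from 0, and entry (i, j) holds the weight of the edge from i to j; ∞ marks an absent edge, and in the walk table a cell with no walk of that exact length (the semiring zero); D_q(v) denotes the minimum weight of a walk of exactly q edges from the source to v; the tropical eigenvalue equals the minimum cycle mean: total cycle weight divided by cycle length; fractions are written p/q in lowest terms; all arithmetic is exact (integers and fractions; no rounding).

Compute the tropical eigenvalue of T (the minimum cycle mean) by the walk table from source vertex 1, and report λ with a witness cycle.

q=0: [∞, 0, ∞, ∞]
q=1: [-8, ∞, ∞, -1]
q=2: [4, ∞, -1, 9]
q=3: [1, -4, 11, 19]
q=4: [-12, 8, 8, -5]
Optimal cycle mean attained by: cycle 0->2->1->0, total 7 + (-3) + (-8), length 3.
Answer: λ = -4/3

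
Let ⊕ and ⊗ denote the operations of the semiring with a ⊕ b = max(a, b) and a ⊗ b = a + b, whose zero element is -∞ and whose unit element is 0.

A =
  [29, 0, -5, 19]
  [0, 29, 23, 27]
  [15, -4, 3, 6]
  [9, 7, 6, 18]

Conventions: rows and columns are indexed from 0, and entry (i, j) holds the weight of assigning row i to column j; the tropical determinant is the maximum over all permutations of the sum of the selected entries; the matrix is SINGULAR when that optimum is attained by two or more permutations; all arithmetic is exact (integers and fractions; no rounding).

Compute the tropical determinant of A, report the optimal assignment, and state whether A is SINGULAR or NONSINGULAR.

σ = (0, 1, 2, 3): 29 + 29 + 3 + 18 = 79
σ = (0, 1, 3, 2): 29 + 29 + 6 + 6 = 70
σ = (0, 2, 1, 3): 29 + 23 + (-4) + 18 = 66
σ = (0, 2, 3, 1): 29 + 23 + 6 + 7 = 65
σ = (0, 3, 1, 2): 29 + 27 + (-4) + 6 = 58
σ = (0, 3, 2, 1): 29 + 27 + 3 + 7 = 66
σ = (1, 0, 2, 3): 0 + 0 + 3 + 18 = 21
σ = (1, 0, 3, 2): 0 + 0 + 6 + 6 = 12
σ = (1, 2, 0, 3): 0 + 23 + 15 + 18 = 56
σ = (1, 2, 3, 0): 0 + 23 + 6 + 9 = 38
σ = (1, 3, 0, 2): 0 + 27 + 15 + 6 = 48
σ = (1, 3, 2, 0): 0 + 27 + 3 + 9 = 39
σ = (2, 0, 1, 3): (-5) + 0 + (-4) + 18 = 9
σ = (2, 0, 3, 1): (-5) + 0 + 6 + 7 = 8
σ = (2, 1, 0, 3): (-5) + 29 + 15 + 18 = 57
σ = (2, 1, 3, 0): (-5) + 29 + 6 + 9 = 39
σ = (2, 3, 0, 1): (-5) + 27 + 15 + 7 = 44
σ = (2, 3, 1, 0): (-5) + 27 + (-4) + 9 = 27
σ = (3, 0, 1, 2): 19 + 0 + (-4) + 6 = 21
σ = (3, 0, 2, 1): 19 + 0 + 3 + 7 = 29
σ = (3, 1, 0, 2): 19 + 29 + 15 + 6 = 69
σ = (3, 1, 2, 0): 19 + 29 + 3 + 9 = 60
σ = (3, 2, 0, 1): 19 + 23 + 15 + 7 = 64
σ = (3, 2, 1, 0): 19 + 23 + (-4) + 9 = 47
Optimal value attained by: σ = (0, 1, 2, 3).
Answer: det⊕(A) = 79; verdict: NONSINGULAR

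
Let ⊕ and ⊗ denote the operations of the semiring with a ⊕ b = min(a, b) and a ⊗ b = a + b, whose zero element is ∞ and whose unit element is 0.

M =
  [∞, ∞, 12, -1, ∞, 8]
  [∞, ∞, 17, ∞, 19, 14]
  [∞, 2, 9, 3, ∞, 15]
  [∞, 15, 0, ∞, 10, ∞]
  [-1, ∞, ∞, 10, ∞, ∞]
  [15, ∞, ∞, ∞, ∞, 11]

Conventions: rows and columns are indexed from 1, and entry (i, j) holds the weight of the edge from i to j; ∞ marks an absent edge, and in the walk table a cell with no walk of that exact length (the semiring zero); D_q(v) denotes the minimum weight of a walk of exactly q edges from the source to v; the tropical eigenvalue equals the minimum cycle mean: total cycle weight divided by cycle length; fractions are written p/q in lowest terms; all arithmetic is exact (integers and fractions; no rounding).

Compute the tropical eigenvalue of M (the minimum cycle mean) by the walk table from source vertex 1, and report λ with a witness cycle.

q=0: [0, ∞, ∞, ∞, ∞, ∞]
q=1: [∞, ∞, 12, -1, ∞, 8]
q=2: [23, 14, -1, 15, 9, 19]
q=3: [8, 1, 8, 2, 25, 14]
q=4: [24, 10, 2, 7, 12, 15]
q=5: [11, 4, 7, 5, 17, 17]
q=6: [16, 9, 5, 10, 15, 18]
Optimal cycle mean attained by: cycle 3->4->3, total 3 + 0, length 2.
Answer: λ = 3/2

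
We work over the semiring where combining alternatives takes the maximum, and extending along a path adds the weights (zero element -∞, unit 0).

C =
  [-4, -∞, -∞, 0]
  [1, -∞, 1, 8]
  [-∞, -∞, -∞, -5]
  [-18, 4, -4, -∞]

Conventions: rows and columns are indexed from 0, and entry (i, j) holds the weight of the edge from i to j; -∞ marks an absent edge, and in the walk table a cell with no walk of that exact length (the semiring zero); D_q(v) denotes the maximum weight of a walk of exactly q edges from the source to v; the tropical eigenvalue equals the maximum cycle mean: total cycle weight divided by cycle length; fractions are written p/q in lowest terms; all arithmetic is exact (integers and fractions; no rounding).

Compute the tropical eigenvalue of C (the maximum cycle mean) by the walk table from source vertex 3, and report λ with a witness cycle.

q=0: [-∞, -∞, -∞, 0]
q=1: [-18, 4, -4, -∞]
q=2: [5, -∞, 5, 12]
q=3: [1, 16, 8, 5]
q=4: [17, 9, 17, 24]
Optimal cycle mean attained by: cycle 1->3->1, total 8 + 4, length 2.
Answer: λ = 6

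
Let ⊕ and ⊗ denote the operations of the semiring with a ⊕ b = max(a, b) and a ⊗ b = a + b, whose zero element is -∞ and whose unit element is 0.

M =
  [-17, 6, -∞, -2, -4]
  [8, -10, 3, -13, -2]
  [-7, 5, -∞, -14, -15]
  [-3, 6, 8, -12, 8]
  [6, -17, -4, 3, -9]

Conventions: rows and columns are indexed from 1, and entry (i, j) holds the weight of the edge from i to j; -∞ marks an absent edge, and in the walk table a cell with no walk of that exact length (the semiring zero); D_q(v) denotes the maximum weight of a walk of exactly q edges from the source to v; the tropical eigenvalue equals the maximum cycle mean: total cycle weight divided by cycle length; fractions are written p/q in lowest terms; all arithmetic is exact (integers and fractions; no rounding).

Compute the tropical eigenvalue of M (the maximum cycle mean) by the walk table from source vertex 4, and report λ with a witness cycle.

q=0: [-∞, -∞, -∞, 0, -∞]
q=1: [-3, 6, 8, -12, 8]
q=2: [14, 13, 9, 11, 4]
q=3: [21, 20, 19, 12, 19]
q=4: [28, 27, 23, 22, 20]
q=5: [35, 34, 30, 26, 30]
Optimal cycle mean attained by: cycle 1->2->1, total 6 + 8, length 2.
Answer: λ = 7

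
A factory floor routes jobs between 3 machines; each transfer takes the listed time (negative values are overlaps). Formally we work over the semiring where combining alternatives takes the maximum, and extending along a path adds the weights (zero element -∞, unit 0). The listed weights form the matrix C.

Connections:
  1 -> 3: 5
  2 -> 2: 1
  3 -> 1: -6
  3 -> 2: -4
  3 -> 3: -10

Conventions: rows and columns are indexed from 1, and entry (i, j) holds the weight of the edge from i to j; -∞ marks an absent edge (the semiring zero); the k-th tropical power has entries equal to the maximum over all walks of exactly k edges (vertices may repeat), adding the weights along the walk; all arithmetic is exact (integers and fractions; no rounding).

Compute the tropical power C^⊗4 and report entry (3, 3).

C^⊗2:
  [-1, 1, -5]
  [-∞, 2, -∞]
  [-16, -3, -1]
C^⊗3:
  [-11, 2, 4]
  [-∞, 3, -∞]
  [-7, -2, -11]
C^⊗4:
  [-2, 3, -6]
  [-∞, 4, -∞]
  [-17, -1, -2]
Key observation: the optimum is the walk 3->1->3->1->3, with weight (-6) + 5 + (-6) + 5 = -2.
Optimal value attained by: walk 3->1->3->1->3.
Answer: (C^⊗4)[3][3] = -2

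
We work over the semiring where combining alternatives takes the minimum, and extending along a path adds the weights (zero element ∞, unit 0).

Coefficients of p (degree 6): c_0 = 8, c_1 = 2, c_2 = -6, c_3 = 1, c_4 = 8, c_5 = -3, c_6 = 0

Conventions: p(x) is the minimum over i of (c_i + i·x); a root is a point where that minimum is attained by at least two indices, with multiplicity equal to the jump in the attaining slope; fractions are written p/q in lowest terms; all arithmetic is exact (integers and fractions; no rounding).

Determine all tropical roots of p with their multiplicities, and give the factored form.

hull edge (i=0, c=8) to (i=2, c=-6): slope -7, span 2
hull edge (i=2, c=-6) to (i=5, c=-3): slope 1, span 3
hull edge (i=5, c=-3) to (i=6, c=0): slope 3, span 1
Factored form: p(x) = 0 ⊗ (x ⊕ (-3)) ⊗ (x ⊕ (-1)) ⊗ (x ⊕ (-1)) ⊗ (x ⊕ (-1)) ⊗ (x ⊕ 7) ⊗ (x ⊕ 7)
Answer: roots = -3 (mult 1), -1 (mult 3), 7 (mult 2)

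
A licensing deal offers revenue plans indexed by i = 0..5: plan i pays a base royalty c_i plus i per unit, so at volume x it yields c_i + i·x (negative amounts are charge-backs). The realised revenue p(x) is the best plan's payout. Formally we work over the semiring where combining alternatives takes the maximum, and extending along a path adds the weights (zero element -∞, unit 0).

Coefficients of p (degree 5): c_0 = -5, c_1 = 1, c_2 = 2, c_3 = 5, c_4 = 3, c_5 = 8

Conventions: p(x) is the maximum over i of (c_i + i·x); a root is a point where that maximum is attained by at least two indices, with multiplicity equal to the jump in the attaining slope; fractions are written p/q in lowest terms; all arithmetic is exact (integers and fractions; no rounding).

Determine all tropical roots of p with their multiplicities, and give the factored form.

hull edge (i=0, c=-5) to (i=1, c=1): slope 6, span 1
hull edge (i=1, c=1) to (i=3, c=5): slope 2, span 2
hull edge (i=3, c=5) to (i=5, c=8): slope 3/2, span 2
Factored form: p(x) = 8 ⊗ (x ⊕ (-6)) ⊗ (x ⊕ (-2)) ⊗ (x ⊕ (-2)) ⊗ (x ⊕ (-3/2)) ⊗ (x ⊕ (-3/2))
Answer: roots = -6 (mult 1), -2 (mult 2), -3/2 (mult 2)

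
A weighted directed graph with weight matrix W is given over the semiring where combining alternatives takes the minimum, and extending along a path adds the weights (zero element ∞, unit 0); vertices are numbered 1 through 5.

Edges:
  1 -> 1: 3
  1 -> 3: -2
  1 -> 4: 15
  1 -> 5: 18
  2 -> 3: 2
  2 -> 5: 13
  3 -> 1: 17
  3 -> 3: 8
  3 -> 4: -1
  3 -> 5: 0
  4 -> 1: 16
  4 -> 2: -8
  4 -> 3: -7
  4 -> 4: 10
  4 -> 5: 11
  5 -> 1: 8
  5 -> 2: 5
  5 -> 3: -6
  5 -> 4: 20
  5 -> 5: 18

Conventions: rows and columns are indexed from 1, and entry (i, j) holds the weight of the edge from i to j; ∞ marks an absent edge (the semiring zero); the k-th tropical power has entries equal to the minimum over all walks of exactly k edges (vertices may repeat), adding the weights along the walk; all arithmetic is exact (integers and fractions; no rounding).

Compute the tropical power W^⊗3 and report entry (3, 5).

W^⊗2:
  [6, 7, 1, -3, -2]
  [19, 18, 7, 1, 2]
  [8, -9, -8, 7, 8]
  [10, 2, -6, -8, -7]
  [11, 12, 2, -7, -6]
W^⊗3:
  [6, -11, -10, 0, 1]
  [10, -7, -6, 6, 7]
  [9, -1, -7, -9, -8]
  [1, -16, -15, -7, -6]
  [2, -15, -14, 1, 2]
Key observation: the optimum is the walk 3->4->3->5, with weight (-1) + (-7) + 0 = -8.
Optimal value attained by: walk 3->4->3->5.
Answer: (W^⊗3)[3][5] = -8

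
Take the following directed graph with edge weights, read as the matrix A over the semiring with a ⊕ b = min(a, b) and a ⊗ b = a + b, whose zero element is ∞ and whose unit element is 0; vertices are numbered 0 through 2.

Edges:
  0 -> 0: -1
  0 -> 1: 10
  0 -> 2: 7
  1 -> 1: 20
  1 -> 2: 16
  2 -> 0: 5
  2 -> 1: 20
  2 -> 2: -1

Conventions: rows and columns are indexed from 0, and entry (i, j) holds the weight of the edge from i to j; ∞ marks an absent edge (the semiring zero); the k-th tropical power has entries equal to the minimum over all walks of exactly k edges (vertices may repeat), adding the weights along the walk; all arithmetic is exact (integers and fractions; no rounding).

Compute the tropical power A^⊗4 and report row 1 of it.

A^⊗2:
  [-2, 9, 6]
  [21, 36, 15]
  [4, 15, -2]
A^⊗3:
  [-3, 8, 5]
  [20, 31, 14]
  [3, 14, -3]
A^⊗4:
  [-4, 7, 4]
  [19, 30, 13]
  [2, 13, -4]
Answer: row 1 of A^⊗4 = [19, 30, 13]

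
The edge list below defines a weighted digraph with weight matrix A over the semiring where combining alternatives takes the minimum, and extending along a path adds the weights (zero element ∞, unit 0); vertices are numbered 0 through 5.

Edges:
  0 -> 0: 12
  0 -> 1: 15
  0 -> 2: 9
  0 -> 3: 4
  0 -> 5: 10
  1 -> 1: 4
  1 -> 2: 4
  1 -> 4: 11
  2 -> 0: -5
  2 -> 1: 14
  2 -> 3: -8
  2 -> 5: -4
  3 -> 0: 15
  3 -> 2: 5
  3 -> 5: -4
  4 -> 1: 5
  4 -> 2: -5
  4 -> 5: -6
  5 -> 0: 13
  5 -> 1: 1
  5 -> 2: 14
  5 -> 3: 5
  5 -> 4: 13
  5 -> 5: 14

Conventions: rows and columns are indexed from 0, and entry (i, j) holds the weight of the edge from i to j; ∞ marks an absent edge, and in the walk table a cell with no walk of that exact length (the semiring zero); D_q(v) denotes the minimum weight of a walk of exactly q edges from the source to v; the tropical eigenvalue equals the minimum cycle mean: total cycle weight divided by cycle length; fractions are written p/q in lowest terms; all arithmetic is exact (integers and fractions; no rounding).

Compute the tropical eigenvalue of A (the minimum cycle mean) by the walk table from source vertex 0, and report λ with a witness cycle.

q=0: [0, ∞, ∞, ∞, ∞, ∞]
q=1: [12, 15, 9, 4, ∞, 10]
q=2: [4, 11, 9, 1, 23, 0]
q=3: [4, 1, 6, 1, 13, -3]
q=4: [1, -2, 5, -2, 10, -3]
q=5: [0, -2, 2, -3, 9, -6]
q=6: [-3, -5, 2, -6, 7, -7]
Optimal cycle mean attained by: cycle 1->2->3->5->1, total 4 + (-8) + (-4) + 1, length 4.
Answer: λ = -7/4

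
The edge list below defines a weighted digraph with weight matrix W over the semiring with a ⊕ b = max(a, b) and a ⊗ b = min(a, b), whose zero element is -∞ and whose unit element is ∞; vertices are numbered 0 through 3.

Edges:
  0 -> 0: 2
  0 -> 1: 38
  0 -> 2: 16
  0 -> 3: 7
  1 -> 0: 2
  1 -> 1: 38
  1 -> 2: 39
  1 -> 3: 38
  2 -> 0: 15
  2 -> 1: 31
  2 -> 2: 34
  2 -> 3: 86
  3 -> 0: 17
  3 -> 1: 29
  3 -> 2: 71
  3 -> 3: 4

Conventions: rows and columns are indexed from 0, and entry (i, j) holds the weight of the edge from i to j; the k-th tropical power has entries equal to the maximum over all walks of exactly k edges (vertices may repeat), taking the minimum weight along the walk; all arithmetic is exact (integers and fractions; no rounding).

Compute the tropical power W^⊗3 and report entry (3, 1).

W^⊗2:
  [15, 38, 38, 38]
  [17, 38, 38, 39]
  [17, 31, 71, 34]
  [15, 31, 34, 71]
W^⊗3:
  [17, 38, 38, 38]
  [17, 38, 39, 38]
  [17, 31, 34, 71]
  [17, 31, 71, 34]
Key observation: the optimum is the walk 3->2->1->1, with weight 71 min 31 min 38 = 31.
Optimal value attained by: walk 3->2->1->1.
Answer: (W^⊗3)[3][1] = 31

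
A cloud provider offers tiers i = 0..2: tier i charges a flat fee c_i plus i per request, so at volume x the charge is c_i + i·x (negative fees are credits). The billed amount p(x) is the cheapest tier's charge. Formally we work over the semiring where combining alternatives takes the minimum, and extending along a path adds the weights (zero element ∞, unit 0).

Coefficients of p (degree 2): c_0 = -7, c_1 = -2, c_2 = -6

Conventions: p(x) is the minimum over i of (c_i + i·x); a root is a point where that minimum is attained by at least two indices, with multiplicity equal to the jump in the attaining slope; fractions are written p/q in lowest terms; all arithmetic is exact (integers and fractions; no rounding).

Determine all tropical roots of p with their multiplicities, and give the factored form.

hull edge (i=0, c=-7) to (i=2, c=-6): slope 1/2, span 2
Factored form: p(x) = -6 ⊗ (x ⊕ (-1/2)) ⊗ (x ⊕ (-1/2))
Answer: roots = -1/2 (mult 2)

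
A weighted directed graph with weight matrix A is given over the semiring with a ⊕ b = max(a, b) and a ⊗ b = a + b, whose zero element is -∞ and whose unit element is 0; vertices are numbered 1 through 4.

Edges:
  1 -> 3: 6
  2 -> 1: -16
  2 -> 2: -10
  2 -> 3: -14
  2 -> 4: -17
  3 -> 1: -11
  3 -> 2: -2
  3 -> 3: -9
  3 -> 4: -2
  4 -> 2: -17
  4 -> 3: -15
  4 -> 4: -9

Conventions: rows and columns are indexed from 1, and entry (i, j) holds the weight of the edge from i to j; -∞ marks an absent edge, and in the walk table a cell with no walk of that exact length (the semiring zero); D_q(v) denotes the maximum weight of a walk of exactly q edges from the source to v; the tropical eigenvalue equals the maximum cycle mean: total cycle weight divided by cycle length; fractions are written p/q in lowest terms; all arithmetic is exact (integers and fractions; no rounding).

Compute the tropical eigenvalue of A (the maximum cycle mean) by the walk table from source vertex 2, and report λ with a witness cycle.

q=0: [-∞, 0, -∞, -∞]
q=1: [-16, -10, -14, -17]
q=2: [-25, -16, -10, -16]
q=3: [-21, -12, -19, -12]
q=4: [-28, -21, -15, -21]
Optimal cycle mean attained by: cycle 1->3->1, total 6 + (-11), length 2.
Answer: λ = -5/2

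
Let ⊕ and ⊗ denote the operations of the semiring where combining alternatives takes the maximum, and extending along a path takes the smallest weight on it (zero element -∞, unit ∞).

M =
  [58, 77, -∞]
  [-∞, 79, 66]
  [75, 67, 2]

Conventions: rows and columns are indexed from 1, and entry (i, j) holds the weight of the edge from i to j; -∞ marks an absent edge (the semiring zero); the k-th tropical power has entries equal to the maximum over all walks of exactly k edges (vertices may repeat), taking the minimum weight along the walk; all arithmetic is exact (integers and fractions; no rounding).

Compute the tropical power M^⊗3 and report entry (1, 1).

M^⊗2:
  [58, 77, 66]
  [66, 79, 66]
  [58, 75, 66]
M^⊗3:
  [66, 77, 66]
  [66, 79, 66]
  [66, 75, 66]
Key observation: the optimum is the walk 1->2->3->1, with weight 77 min 66 min 75 = 66.
Optimal value attained by: walk 1->2->3->1.
Answer: (M^⊗3)[1][1] = 66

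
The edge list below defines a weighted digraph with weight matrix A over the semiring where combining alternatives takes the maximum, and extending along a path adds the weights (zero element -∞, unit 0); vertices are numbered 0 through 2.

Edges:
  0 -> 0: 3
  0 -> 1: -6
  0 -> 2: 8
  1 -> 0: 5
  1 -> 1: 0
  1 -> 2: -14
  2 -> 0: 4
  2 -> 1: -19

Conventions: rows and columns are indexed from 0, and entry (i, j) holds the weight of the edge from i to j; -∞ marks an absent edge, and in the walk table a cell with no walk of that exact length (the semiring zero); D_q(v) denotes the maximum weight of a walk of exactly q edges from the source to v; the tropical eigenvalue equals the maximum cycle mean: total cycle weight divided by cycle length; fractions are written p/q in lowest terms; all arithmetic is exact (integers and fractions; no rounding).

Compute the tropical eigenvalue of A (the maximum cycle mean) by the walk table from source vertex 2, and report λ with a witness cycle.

q=0: [-∞, -∞, 0]
q=1: [4, -19, -∞]
q=2: [7, -2, 12]
q=3: [16, 1, 15]
Optimal cycle mean attained by: cycle 0->2->0, total 8 + 4, length 2.
Answer: λ = 6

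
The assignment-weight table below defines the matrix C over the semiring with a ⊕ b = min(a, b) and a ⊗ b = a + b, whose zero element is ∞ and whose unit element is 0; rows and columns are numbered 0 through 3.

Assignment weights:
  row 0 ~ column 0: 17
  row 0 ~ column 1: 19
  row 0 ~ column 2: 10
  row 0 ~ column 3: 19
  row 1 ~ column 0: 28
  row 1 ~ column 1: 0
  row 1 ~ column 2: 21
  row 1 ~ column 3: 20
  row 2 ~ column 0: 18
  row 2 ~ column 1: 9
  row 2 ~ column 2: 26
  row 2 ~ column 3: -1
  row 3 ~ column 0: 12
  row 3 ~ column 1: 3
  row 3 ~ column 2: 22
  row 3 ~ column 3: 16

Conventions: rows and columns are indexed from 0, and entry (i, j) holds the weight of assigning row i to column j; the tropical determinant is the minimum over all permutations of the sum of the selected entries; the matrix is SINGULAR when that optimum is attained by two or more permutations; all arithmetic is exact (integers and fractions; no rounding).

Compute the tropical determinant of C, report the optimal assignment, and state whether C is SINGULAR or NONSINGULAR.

σ = (0, 1, 2, 3): 17 + 0 + 26 + 16 = 59
σ = (0, 1, 3, 2): 17 + 0 + (-1) + 22 = 38
σ = (0, 2, 1, 3): 17 + 21 + 9 + 16 = 63
σ = (0, 2, 3, 1): 17 + 21 + (-1) + 3 = 40
σ = (0, 3, 1, 2): 17 + 20 + 9 + 22 = 68
σ = (0, 3, 2, 1): 17 + 20 + 26 + 3 = 66
σ = (1, 0, 2, 3): 19 + 28 + 26 + 16 = 89
σ = (1, 0, 3, 2): 19 + 28 + (-1) + 22 = 68
σ = (1, 2, 0, 3): 19 + 21 + 18 + 16 = 74
σ = (1, 2, 3, 0): 19 + 21 + (-1) + 12 = 51
σ = (1, 3, 0, 2): 19 + 20 + 18 + 22 = 79
σ = (1, 3, 2, 0): 19 + 20 + 26 + 12 = 77
σ = (2, 0, 1, 3): 10 + 28 + 9 + 16 = 63
σ = (2, 0, 3, 1): 10 + 28 + (-1) + 3 = 40
σ = (2, 1, 0, 3): 10 + 0 + 18 + 16 = 44
σ = (2, 1, 3, 0): 10 + 0 + (-1) + 12 = 21
σ = (2, 3, 0, 1): 10 + 20 + 18 + 3 = 51
σ = (2, 3, 1, 0): 10 + 20 + 9 + 12 = 51
σ = (3, 0, 1, 2): 19 + 28 + 9 + 22 = 78
σ = (3, 0, 2, 1): 19 + 28 + 26 + 3 = 76
σ = (3, 1, 0, 2): 19 + 0 + 18 + 22 = 59
σ = (3, 1, 2, 0): 19 + 0 + 26 + 12 = 57
σ = (3, 2, 0, 1): 19 + 21 + 18 + 3 = 61
σ = (3, 2, 1, 0): 19 + 21 + 9 + 12 = 61
Optimal value attained by: σ = (2, 1, 3, 0).
Answer: det⊕(C) = 21; verdict: NONSINGULAR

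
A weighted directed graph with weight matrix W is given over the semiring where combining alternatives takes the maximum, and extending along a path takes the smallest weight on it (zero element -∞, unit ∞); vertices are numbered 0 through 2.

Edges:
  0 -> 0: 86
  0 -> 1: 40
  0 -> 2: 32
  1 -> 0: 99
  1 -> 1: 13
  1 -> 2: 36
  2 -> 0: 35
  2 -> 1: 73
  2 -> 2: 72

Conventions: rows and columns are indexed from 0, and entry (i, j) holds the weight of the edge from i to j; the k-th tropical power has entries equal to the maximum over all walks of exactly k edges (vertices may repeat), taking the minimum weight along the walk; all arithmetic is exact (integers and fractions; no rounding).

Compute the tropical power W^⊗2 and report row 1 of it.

W^⊗2:
  [86, 40, 36]
  [86, 40, 36]
  [73, 72, 72]
Answer: row 1 of W^⊗2 = [86, 40, 36]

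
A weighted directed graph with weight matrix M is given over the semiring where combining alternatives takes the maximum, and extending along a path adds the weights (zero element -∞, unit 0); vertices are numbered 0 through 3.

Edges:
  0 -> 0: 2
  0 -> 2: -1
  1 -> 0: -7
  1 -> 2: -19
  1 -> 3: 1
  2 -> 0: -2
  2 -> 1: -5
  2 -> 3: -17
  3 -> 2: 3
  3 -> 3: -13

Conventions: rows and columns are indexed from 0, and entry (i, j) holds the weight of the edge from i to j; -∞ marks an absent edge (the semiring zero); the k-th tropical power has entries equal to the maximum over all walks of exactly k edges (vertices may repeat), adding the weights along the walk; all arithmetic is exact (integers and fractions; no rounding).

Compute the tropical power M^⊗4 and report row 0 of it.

M^⊗2:
  [4, -6, 1, -18]
  [-5, -24, 4, -12]
  [0, -∞, -3, -4]
  [1, -2, -10, -14]
M^⊗3:
  [6, -4, 3, -5]
  [2, -1, -6, -13]
  [2, -8, -1, -17]
  [3, -15, 0, -1]
M^⊗4:
  [8, -2, 5, -3]
  [4, -11, 1, 0]
  [4, -6, 1, -7]
  [5, -5, 2, -14]
Answer: row 0 of M^⊗4 = [8, -2, 5, -3]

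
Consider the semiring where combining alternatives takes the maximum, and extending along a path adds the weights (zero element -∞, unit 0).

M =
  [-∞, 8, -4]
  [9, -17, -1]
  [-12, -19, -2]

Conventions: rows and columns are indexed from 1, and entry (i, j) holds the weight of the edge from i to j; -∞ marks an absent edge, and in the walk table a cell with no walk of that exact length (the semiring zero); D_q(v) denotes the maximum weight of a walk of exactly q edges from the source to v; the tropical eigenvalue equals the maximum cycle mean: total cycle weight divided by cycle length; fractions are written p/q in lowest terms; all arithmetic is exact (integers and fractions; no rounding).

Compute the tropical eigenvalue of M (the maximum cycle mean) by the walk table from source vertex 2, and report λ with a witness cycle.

q=0: [-∞, 0, -∞]
q=1: [9, -17, -1]
q=2: [-8, 17, 5]
q=3: [26, 0, 16]
Optimal cycle mean attained by: cycle 1->2->1, total 8 + 9, length 2.
Answer: λ = 17/2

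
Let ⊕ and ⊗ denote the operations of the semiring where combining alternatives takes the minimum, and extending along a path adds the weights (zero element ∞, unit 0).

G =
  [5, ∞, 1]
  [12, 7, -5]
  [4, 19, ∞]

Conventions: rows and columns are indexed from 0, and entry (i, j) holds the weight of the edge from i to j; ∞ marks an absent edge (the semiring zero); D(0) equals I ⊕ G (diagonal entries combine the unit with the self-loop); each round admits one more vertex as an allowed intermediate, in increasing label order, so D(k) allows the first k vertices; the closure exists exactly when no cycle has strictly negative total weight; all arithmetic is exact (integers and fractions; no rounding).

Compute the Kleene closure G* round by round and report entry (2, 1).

D(0):
  [0, ∞, 1]
  [12, 0, -5]
  [4, 19, 0]
D(1):
  [0, ∞, 1]
  [12, 0, -5]
  [4, 19, 0]
D(2):
  [0, ∞, 1]
  [12, 0, -5]
  [4, 19, 0]
D(3):
  [0, 20, 1]
  [-1, 0, -5]
  [4, 19, 0]
Answer: G*[2][1] = 19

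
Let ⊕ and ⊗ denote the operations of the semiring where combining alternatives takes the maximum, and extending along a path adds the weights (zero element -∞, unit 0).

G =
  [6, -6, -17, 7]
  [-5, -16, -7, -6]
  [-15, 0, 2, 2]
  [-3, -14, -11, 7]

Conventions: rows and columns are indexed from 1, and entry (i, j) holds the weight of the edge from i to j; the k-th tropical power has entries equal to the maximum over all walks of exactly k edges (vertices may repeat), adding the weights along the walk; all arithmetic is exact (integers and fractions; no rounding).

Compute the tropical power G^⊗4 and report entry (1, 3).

G^⊗2:
  [12, 0, -4, 14]
  [1, -7, -5, 2]
  [-1, 2, 4, 9]
  [4, -7, -4, 14]
G^⊗3:
  [18, 6, 3, 21]
  [7, -5, -3, 9]
  [6, 4, 6, 16]
  [11, 0, 3, 21]
G^⊗4:
  [24, 12, 10, 28]
  [13, 1, -1, 16]
  [13, 6, 8, 23]
  [18, 7, 10, 28]
Key observation: the optimum is the walk 1->4->4->4->3, with weight 7 + 7 + 7 + (-11) = 10.
Optimal value attained by: walk 1->4->4->4->3.
Answer: (G^⊗4)[1][3] = 10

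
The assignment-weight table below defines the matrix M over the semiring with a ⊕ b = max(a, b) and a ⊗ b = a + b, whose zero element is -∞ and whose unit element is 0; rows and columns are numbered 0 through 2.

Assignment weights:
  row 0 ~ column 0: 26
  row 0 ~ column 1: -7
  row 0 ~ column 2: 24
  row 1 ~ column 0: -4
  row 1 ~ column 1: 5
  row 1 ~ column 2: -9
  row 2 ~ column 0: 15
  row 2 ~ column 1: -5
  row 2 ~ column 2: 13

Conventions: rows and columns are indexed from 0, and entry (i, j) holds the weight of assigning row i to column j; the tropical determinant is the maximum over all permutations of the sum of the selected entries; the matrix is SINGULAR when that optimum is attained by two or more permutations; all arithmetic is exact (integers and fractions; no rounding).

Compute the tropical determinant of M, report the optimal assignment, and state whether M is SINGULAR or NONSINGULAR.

σ = (0, 1, 2): 26 + 5 + 13 = 44
σ = (0, 2, 1): 26 + (-9) + (-5) = 12
σ = (1, 0, 2): (-7) + (-4) + 13 = 2
σ = (1, 2, 0): (-7) + (-9) + 15 = -1
σ = (2, 0, 1): 24 + (-4) + (-5) = 15
σ = (2, 1, 0): 24 + 5 + 15 = 44
Optimal value attained by: σ = (0, 1, 2).
Answer: det⊕(M) = 44; verdict: SINGULAR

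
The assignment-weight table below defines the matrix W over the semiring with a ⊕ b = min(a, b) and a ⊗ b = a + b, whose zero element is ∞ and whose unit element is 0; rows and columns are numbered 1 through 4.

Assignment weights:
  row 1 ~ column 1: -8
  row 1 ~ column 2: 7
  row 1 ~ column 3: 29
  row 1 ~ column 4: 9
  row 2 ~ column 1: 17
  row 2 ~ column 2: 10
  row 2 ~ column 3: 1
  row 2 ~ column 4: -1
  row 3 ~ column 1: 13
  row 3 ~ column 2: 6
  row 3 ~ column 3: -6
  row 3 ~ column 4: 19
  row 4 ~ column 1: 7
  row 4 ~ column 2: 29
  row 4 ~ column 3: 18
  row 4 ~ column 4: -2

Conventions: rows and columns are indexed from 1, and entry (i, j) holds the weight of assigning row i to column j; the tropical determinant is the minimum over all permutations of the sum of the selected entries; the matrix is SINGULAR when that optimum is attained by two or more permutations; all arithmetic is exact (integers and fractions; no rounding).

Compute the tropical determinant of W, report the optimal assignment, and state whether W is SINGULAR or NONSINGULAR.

σ = (1, 2, 3, 4): (-8) + 10 + (-6) + (-2) = -6
σ = (1, 2, 4, 3): (-8) + 10 + 19 + 18 = 39
σ = (1, 3, 2, 4): (-8) + 1 + 6 + (-2) = -3
σ = (1, 3, 4, 2): (-8) + 1 + 19 + 29 = 41
σ = (1, 4, 2, 3): (-8) + (-1) + 6 + 18 = 15
σ = (1, 4, 3, 2): (-8) + (-1) + (-6) + 29 = 14
σ = (2, 1, 3, 4): 7 + 17 + (-6) + (-2) = 16
σ = (2, 1, 4, 3): 7 + 17 + 19 + 18 = 61
σ = (2, 3, 1, 4): 7 + 1 + 13 + (-2) = 19
σ = (2, 3, 4, 1): 7 + 1 + 19 + 7 = 34
σ = (2, 4, 1, 3): 7 + (-1) + 13 + 18 = 37
σ = (2, 4, 3, 1): 7 + (-1) + (-6) + 7 = 7
σ = (3, 1, 2, 4): 29 + 17 + 6 + (-2) = 50
σ = (3, 1, 4, 2): 29 + 17 + 19 + 29 = 94
σ = (3, 2, 1, 4): 29 + 10 + 13 + (-2) = 50
σ = (3, 2, 4, 1): 29 + 10 + 19 + 7 = 65
σ = (3, 4, 1, 2): 29 + (-1) + 13 + 29 = 70
σ = (3, 4, 2, 1): 29 + (-1) + 6 + 7 = 41
σ = (4, 1, 2, 3): 9 + 17 + 6 + 18 = 50
σ = (4, 1, 3, 2): 9 + 17 + (-6) + 29 = 49
σ = (4, 2, 1, 3): 9 + 10 + 13 + 18 = 50
σ = (4, 2, 3, 1): 9 + 10 + (-6) + 7 = 20
σ = (4, 3, 1, 2): 9 + 1 + 13 + 29 = 52
σ = (4, 3, 2, 1): 9 + 1 + 6 + 7 = 23
Optimal value attained by: σ = (1, 2, 3, 4).
Answer: det⊕(W) = -6; verdict: NONSINGULAR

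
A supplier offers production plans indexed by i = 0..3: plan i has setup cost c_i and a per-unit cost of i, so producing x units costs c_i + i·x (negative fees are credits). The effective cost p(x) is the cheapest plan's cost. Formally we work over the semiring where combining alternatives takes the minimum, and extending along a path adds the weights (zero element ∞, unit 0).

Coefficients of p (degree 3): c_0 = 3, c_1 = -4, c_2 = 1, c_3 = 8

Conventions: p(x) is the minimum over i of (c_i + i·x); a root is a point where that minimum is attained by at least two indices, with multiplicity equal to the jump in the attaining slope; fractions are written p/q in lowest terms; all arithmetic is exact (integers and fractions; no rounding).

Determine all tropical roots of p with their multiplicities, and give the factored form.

hull edge (i=0, c=3) to (i=1, c=-4): slope -7, span 1
hull edge (i=1, c=-4) to (i=2, c=1): slope 5, span 1
hull edge (i=2, c=1) to (i=3, c=8): slope 7, span 1
Factored form: p(x) = 8 ⊗ (x ⊕ (-7)) ⊗ (x ⊕ (-5)) ⊗ (x ⊕ 7)
Answer: roots = -7 (mult 1), -5 (mult 1), 7 (mult 1)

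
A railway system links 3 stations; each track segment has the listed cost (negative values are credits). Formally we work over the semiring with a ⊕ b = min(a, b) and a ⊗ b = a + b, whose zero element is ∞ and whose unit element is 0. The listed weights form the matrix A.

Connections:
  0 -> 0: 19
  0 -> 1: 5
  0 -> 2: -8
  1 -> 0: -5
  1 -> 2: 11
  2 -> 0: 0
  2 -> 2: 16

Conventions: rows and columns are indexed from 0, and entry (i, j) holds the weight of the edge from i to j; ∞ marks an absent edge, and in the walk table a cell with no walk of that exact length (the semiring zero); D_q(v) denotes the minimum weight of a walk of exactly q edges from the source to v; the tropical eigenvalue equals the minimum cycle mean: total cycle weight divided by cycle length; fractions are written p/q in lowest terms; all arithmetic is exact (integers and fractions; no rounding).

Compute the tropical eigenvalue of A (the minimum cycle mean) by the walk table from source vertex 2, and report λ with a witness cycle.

q=0: [∞, ∞, 0]
q=1: [0, ∞, 16]
q=2: [16, 5, -8]
q=3: [-8, 21, 8]
Optimal cycle mean attained by: cycle 0->2->0, total (-8) + 0, length 2.
Answer: λ = -4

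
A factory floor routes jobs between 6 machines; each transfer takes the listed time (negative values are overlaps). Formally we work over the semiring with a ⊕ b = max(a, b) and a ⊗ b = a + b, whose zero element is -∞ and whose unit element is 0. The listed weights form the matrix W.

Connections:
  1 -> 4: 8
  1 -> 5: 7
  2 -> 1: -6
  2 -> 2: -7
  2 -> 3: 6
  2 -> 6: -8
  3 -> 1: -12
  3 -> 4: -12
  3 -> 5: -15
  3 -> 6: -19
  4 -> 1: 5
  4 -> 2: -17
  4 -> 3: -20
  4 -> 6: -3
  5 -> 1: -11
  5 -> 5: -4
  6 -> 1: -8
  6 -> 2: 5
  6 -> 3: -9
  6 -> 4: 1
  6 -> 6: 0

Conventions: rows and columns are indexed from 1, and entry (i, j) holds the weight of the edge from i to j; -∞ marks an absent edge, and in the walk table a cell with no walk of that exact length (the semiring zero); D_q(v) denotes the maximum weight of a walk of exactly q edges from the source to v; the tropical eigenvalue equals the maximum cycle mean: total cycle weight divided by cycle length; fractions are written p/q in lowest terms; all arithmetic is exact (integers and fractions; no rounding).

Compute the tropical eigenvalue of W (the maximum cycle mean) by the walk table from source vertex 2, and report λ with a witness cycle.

q=0: [-∞, 0, -∞, -∞, -∞, -∞]
q=1: [-6, -7, 6, -∞, -∞, -8]
q=2: [-6, -3, -1, 2, 1, -8]
q=3: [7, -3, 3, 2, 1, -1]
q=4: [7, 4, 3, 15, 14, -1]
q=5: [20, 4, 10, 15, 14, 12]
q=6: [20, 17, 10, 28, 27, 12]
Optimal cycle mean attained by: cycle 1->4->1, total 8 + 5, length 2.
Answer: λ = 13/2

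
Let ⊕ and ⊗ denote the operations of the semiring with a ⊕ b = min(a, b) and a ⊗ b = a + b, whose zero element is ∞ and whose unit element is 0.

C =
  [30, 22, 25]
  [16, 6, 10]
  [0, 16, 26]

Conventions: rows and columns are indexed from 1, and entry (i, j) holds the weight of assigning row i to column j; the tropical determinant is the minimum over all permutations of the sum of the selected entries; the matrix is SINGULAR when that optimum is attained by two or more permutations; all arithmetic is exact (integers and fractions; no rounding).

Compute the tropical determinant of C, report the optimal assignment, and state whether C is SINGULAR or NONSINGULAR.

σ = (1, 2, 3): 30 + 6 + 26 = 62
σ = (1, 3, 2): 30 + 10 + 16 = 56
σ = (2, 1, 3): 22 + 16 + 26 = 64
σ = (2, 3, 1): 22 + 10 + 0 = 32
σ = (3, 1, 2): 25 + 16 + 16 = 57
σ = (3, 2, 1): 25 + 6 + 0 = 31
Optimal value attained by: σ = (3, 2, 1).
Answer: det⊕(C) = 31; verdict: NONSINGULAR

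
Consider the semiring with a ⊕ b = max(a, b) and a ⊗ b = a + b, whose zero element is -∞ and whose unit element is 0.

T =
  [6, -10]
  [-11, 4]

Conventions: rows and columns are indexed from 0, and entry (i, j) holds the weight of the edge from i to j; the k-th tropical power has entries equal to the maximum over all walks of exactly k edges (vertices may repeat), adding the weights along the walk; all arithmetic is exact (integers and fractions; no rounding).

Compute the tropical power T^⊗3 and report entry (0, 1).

T^⊗2:
  [12, -4]
  [-5, 8]
T^⊗3:
  [18, 2]
  [1, 12]
Key observation: the optimum is the walk 0->0->0->1, with weight 6 + 6 + (-10) = 2.
Optimal value attained by: walk 0->0->0->1.
Answer: (T^⊗3)[0][1] = 2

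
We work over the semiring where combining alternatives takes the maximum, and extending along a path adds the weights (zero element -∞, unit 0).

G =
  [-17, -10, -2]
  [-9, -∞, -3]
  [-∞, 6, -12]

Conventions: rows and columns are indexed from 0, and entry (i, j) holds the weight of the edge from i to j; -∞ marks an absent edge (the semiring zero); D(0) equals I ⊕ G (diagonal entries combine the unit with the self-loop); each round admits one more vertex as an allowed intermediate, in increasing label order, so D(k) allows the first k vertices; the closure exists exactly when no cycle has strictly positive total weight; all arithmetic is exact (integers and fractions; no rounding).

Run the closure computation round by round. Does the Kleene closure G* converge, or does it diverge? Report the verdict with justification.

D(0):
  [0, -10, -2]
  [-9, 0, -3]
  [-∞, 6, 0]
D(1):
  [0, -10, -2]
  [-9, 0, -3]
  [-∞, 6, 0]
Detection: at round 2, diagonal entry (2, 2) turns strictly positive.
Key observation: the cycle 2->1->2 has total weight 6 + (-3), which is strictly positive.
Answer: DIVERGES — positive cycle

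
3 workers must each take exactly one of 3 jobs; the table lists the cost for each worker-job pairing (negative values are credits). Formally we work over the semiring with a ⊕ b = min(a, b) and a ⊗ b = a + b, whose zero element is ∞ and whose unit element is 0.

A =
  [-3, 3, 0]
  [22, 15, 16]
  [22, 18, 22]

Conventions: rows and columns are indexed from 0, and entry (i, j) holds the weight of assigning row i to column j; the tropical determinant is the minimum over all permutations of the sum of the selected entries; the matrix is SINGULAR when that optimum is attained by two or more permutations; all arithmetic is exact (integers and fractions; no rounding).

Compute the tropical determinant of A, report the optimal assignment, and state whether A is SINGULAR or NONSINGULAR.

σ = (0, 1, 2): (-3) + 15 + 22 = 34
σ = (0, 2, 1): (-3) + 16 + 18 = 31
σ = (1, 0, 2): 3 + 22 + 22 = 47
σ = (1, 2, 0): 3 + 16 + 22 = 41
σ = (2, 0, 1): 0 + 22 + 18 = 40
σ = (2, 1, 0): 0 + 15 + 22 = 37
Optimal value attained by: σ = (0, 2, 1).
Answer: det⊕(A) = 31; verdict: NONSINGULAR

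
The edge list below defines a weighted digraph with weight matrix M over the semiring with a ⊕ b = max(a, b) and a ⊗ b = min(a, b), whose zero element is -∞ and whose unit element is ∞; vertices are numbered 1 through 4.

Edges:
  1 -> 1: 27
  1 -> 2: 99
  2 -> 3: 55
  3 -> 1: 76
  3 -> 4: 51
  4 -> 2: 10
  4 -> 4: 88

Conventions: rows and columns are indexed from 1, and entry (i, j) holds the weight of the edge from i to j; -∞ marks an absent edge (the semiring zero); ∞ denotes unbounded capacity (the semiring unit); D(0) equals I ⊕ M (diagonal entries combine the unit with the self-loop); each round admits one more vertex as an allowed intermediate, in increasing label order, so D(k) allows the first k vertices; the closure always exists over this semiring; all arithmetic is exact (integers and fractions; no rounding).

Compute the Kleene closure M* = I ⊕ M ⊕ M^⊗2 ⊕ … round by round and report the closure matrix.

D(0):
  [∞, 99, -∞, -∞]
  [-∞, ∞, 55, -∞]
  [76, -∞, ∞, 51]
  [-∞, 10, -∞, ∞]
D(1):
  [∞, 99, -∞, -∞]
  [-∞, ∞, 55, -∞]
  [76, 76, ∞, 51]
  [-∞, 10, -∞, ∞]
D(2):
  [∞, 99, 55, -∞]
  [-∞, ∞, 55, -∞]
  [76, 76, ∞, 51]
  [-∞, 10, 10, ∞]
D(3):
  [∞, 99, 55, 51]
  [55, ∞, 55, 51]
  [76, 76, ∞, 51]
  [10, 10, 10, ∞]
D(4):
  [∞, 99, 55, 51]
  [55, ∞, 55, 51]
  [76, 76, ∞, 51]
  [10, 10, 10, ∞]
Answer: M* = [[∞, 99, 55, 51], [55, ∞, 55, 51], [76, 76, ∞, 51], [10, 10, 10, ∞]]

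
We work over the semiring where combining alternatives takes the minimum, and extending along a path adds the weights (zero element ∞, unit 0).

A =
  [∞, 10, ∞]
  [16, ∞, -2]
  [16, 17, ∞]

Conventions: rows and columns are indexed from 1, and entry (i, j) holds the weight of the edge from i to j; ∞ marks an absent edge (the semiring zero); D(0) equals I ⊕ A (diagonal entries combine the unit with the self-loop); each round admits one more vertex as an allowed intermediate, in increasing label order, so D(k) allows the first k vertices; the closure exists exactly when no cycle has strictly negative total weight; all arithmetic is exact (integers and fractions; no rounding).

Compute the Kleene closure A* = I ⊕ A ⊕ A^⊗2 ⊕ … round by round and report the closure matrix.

D(0):
  [0, 10, ∞]
  [16, 0, -2]
  [16, 17, 0]
D(1):
  [0, 10, ∞]
  [16, 0, -2]
  [16, 17, 0]
D(2):
  [0, 10, 8]
  [16, 0, -2]
  [16, 17, 0]
D(3):
  [0, 10, 8]
  [14, 0, -2]
  [16, 17, 0]
Answer: A* = [[0, 10, 8], [14, 0, -2], [16, 17, 0]]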